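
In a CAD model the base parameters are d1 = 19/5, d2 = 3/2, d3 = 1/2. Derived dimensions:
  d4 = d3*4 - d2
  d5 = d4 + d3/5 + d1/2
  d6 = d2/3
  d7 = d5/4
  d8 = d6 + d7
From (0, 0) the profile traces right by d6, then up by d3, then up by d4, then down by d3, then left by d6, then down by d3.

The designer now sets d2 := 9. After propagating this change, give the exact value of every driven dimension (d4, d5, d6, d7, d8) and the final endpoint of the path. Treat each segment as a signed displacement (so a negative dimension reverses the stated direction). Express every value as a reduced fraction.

d4 = -7
d5 = -5
d6 = 3
d7 = -5/4
d8 = 7/4
endpoint = (0, -15/2)

Apply edit: d2 := 9
  d4 = d3*4 - d2 = -7
  d5 = d4 + d3/5 + d1/2 = -5
  d6 = d2/3 = 3
  d7 = d5/4 = -5/4
  d8 = d6 + d7 = 7/4
Walk from origin (0, 0):
  seg 1: right by d6 = 3 → (3, 0)
  seg 2: up by d3 = 1/2 → (3, 1/2)
  seg 3: up by d4 = -7 → (3, -13/2)
  seg 4: down by d3 = 1/2 → (3, -7)
  seg 5: left by d6 = 3 → (0, -7)
  seg 6: down by d3 = 1/2 → (0, -15/2)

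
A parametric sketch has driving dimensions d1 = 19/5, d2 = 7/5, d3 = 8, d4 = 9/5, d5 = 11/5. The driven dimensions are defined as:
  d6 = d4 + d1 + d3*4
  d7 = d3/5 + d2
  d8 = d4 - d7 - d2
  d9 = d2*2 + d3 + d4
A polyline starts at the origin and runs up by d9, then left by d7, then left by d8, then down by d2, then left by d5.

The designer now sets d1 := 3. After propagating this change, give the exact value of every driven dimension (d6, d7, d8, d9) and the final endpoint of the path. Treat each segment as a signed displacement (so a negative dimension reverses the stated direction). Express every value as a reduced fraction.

Apply edit: d1 := 3
  d6 = d4 + d1 + d3*4 = 184/5
  d7 = d3/5 + d2 = 3
  d8 = d4 - d7 - d2 = -13/5
  d9 = d2*2 + d3 + d4 = 63/5
Walk from origin (0, 0):
  seg 1: up by d9 = 63/5 → (0, 63/5)
  seg 2: left by d7 = 3 → (-3, 63/5)
  seg 3: left by d8 = -13/5 → (-2/5, 63/5)
  seg 4: down by d2 = 7/5 → (-2/5, 56/5)
  seg 5: left by d5 = 11/5 → (-13/5, 56/5)

d6 = 184/5
d7 = 3
d8 = -13/5
d9 = 63/5
endpoint = (-13/5, 56/5)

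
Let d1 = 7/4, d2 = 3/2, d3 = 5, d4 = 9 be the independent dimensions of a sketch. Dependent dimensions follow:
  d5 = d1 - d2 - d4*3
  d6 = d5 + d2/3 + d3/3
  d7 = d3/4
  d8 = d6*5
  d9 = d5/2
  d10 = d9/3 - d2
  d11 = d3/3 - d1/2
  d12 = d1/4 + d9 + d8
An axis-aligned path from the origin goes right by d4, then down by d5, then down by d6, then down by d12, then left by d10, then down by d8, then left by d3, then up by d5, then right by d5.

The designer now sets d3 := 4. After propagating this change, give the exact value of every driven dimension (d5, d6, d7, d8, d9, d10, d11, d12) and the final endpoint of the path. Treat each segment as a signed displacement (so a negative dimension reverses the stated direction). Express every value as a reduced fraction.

Apply edit: d3 := 4
  d5 = d1 - d2 - d4*3 = -107/4
  d6 = d5 + d2/3 + d3/3 = -299/12
  d7 = d3/4 = 1
  d8 = d6*5 = -1495/12
  d9 = d5/2 = -107/8
  d10 = d9/3 - d2 = -143/24
  d11 = d3/3 - d1/2 = 11/24
  d12 = d1/4 + d9 + d8 = -6601/48
Walk from origin (0, 0):
  seg 1: right by d4 = 9 → (9, 0)
  seg 2: down by d5 = -107/4 → (9, 107/4)
  seg 3: down by d6 = -299/12 → (9, 155/3)
  seg 4: down by d12 = -6601/48 → (9, 3027/16)
  seg 5: left by d10 = -143/24 → (359/24, 3027/16)
  seg 6: down by d8 = -1495/12 → (359/24, 15061/48)
  seg 7: left by d3 = 4 → (263/24, 15061/48)
  seg 8: up by d5 = -107/4 → (263/24, 13777/48)
  seg 9: right by d5 = -107/4 → (-379/24, 13777/48)

d5 = -107/4
d6 = -299/12
d7 = 1
d8 = -1495/12
d9 = -107/8
d10 = -143/24
d11 = 11/24
d12 = -6601/48
endpoint = (-379/24, 13777/48)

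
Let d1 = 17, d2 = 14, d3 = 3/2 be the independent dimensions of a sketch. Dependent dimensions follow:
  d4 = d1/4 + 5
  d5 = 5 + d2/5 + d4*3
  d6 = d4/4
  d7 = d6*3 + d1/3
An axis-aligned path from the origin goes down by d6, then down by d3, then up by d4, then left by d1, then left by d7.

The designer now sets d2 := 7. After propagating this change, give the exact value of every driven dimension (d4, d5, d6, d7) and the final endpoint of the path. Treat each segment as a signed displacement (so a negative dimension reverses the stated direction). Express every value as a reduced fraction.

d4 = 37/4
d5 = 683/20
d6 = 37/16
d7 = 605/48
endpoint = (-1421/48, 87/16)

Apply edit: d2 := 7
  d4 = d1/4 + 5 = 37/4
  d5 = 5 + d2/5 + d4*3 = 683/20
  d6 = d4/4 = 37/16
  d7 = d6*3 + d1/3 = 605/48
Walk from origin (0, 0):
  seg 1: down by d6 = 37/16 → (0, -37/16)
  seg 2: down by d3 = 3/2 → (0, -61/16)
  seg 3: up by d4 = 37/4 → (0, 87/16)
  seg 4: left by d1 = 17 → (-17, 87/16)
  seg 5: left by d7 = 605/48 → (-1421/48, 87/16)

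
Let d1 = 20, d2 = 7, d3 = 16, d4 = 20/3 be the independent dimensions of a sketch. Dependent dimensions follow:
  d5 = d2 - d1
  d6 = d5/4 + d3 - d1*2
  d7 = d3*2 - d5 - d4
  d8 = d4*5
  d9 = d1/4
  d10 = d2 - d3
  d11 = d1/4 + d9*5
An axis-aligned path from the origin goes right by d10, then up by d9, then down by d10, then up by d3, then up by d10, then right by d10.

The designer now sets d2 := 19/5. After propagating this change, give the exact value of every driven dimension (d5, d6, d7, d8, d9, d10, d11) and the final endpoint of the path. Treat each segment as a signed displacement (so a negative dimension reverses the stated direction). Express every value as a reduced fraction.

d5 = -81/5
d6 = -561/20
d7 = 623/15
d8 = 100/3
d9 = 5
d10 = -61/5
d11 = 30
endpoint = (-122/5, 21)

Apply edit: d2 := 19/5
  d5 = d2 - d1 = -81/5
  d6 = d5/4 + d3 - d1*2 = -561/20
  d7 = d3*2 - d5 - d4 = 623/15
  d8 = d4*5 = 100/3
  d9 = d1/4 = 5
  d10 = d2 - d3 = -61/5
  d11 = d1/4 + d9*5 = 30
Walk from origin (0, 0):
  seg 1: right by d10 = -61/5 → (-61/5, 0)
  seg 2: up by d9 = 5 → (-61/5, 5)
  seg 3: down by d10 = -61/5 → (-61/5, 86/5)
  seg 4: up by d3 = 16 → (-61/5, 166/5)
  seg 5: up by d10 = -61/5 → (-61/5, 21)
  seg 6: right by d10 = -61/5 → (-122/5, 21)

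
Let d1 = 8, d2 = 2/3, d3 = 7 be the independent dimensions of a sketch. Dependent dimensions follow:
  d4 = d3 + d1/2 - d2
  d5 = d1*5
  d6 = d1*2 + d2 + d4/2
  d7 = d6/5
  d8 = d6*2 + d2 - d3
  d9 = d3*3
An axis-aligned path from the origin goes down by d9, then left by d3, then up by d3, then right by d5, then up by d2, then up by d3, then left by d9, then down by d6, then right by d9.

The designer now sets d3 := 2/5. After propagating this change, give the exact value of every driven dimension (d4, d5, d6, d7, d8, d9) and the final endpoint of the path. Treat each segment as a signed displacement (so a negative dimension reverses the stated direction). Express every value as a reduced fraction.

Apply edit: d3 := 2/5
  d4 = d3 + d1/2 - d2 = 56/15
  d5 = d1*5 = 40
  d6 = d1*2 + d2 + d4/2 = 278/15
  d7 = d6/5 = 278/75
  d8 = d6*2 + d2 - d3 = 112/3
  d9 = d3*3 = 6/5
Walk from origin (0, 0):
  seg 1: down by d9 = 6/5 → (0, -6/5)
  seg 2: left by d3 = 2/5 → (-2/5, -6/5)
  seg 3: up by d3 = 2/5 → (-2/5, -4/5)
  seg 4: right by d5 = 40 → (198/5, -4/5)
  seg 5: up by d2 = 2/3 → (198/5, -2/15)
  seg 6: up by d3 = 2/5 → (198/5, 4/15)
  seg 7: left by d9 = 6/5 → (192/5, 4/15)
  seg 8: down by d6 = 278/15 → (192/5, -274/15)
  seg 9: right by d9 = 6/5 → (198/5, -274/15)

d4 = 56/15
d5 = 40
d6 = 278/15
d7 = 278/75
d8 = 112/3
d9 = 6/5
endpoint = (198/5, -274/15)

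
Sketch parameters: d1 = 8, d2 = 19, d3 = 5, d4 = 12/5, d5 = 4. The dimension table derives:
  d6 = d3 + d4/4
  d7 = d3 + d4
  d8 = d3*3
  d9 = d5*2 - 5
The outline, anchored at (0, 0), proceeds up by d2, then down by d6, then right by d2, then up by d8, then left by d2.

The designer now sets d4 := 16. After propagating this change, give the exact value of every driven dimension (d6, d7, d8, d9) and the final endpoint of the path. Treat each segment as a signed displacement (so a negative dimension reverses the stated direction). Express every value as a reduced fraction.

d6 = 9
d7 = 21
d8 = 15
d9 = 3
endpoint = (0, 25)

Apply edit: d4 := 16
  d6 = d3 + d4/4 = 9
  d7 = d3 + d4 = 21
  d8 = d3*3 = 15
  d9 = d5*2 - 5 = 3
Walk from origin (0, 0):
  seg 1: up by d2 = 19 → (0, 19)
  seg 2: down by d6 = 9 → (0, 10)
  seg 3: right by d2 = 19 → (19, 10)
  seg 4: up by d8 = 15 → (19, 25)
  seg 5: left by d2 = 19 → (0, 25)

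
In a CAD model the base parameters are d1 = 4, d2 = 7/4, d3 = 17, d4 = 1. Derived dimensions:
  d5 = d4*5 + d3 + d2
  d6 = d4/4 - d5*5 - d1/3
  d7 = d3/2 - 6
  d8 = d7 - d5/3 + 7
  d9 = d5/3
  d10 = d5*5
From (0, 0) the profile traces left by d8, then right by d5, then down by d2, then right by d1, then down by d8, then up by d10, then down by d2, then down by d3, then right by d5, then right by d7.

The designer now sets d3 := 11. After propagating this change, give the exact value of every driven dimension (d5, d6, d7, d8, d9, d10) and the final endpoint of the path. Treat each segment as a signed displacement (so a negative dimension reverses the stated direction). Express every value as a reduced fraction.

Apply edit: d3 := 11
  d5 = d4*5 + d3 + d2 = 71/4
  d6 = d4/4 - d5*5 - d1/3 = -539/6
  d7 = d3/2 - 6 = -1/2
  d8 = d7 - d5/3 + 7 = 7/12
  d9 = d5/3 = 71/12
  d10 = d5*5 = 355/4
Walk from origin (0, 0):
  seg 1: left by d8 = 7/12 → (-7/12, 0)
  seg 2: right by d5 = 71/4 → (103/6, 0)
  seg 3: down by d2 = 7/4 → (103/6, -7/4)
  seg 4: right by d1 = 4 → (127/6, -7/4)
  seg 5: down by d8 = 7/12 → (127/6, -7/3)
  seg 6: up by d10 = 355/4 → (127/6, 1037/12)
  seg 7: down by d2 = 7/4 → (127/6, 254/3)
  seg 8: down by d3 = 11 → (127/6, 221/3)
  seg 9: right by d5 = 71/4 → (467/12, 221/3)
  seg 10: right by d7 = -1/2 → (461/12, 221/3)

d5 = 71/4
d6 = -539/6
d7 = -1/2
d8 = 7/12
d9 = 71/12
d10 = 355/4
endpoint = (461/12, 221/3)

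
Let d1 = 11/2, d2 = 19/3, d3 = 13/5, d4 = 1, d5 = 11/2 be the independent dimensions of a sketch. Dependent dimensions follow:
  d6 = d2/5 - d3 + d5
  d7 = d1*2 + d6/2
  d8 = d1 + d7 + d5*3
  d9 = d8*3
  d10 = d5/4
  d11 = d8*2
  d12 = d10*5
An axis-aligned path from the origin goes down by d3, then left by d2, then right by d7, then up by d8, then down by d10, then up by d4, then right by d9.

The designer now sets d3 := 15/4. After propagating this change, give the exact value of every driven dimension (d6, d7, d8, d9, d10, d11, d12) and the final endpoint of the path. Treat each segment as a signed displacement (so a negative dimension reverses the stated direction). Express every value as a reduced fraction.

d6 = 181/60
d7 = 1501/120
d8 = 4141/120
d9 = 4141/40
d10 = 11/8
d11 = 4141/60
d12 = 55/8
endpoint = (1097/10, 1823/60)

Apply edit: d3 := 15/4
  d6 = d2/5 - d3 + d5 = 181/60
  d7 = d1*2 + d6/2 = 1501/120
  d8 = d1 + d7 + d5*3 = 4141/120
  d9 = d8*3 = 4141/40
  d10 = d5/4 = 11/8
  d11 = d8*2 = 4141/60
  d12 = d10*5 = 55/8
Walk from origin (0, 0):
  seg 1: down by d3 = 15/4 → (0, -15/4)
  seg 2: left by d2 = 19/3 → (-19/3, -15/4)
  seg 3: right by d7 = 1501/120 → (247/40, -15/4)
  seg 4: up by d8 = 4141/120 → (247/40, 3691/120)
  seg 5: down by d10 = 11/8 → (247/40, 1763/60)
  seg 6: up by d4 = 1 → (247/40, 1823/60)
  seg 7: right by d9 = 4141/40 → (1097/10, 1823/60)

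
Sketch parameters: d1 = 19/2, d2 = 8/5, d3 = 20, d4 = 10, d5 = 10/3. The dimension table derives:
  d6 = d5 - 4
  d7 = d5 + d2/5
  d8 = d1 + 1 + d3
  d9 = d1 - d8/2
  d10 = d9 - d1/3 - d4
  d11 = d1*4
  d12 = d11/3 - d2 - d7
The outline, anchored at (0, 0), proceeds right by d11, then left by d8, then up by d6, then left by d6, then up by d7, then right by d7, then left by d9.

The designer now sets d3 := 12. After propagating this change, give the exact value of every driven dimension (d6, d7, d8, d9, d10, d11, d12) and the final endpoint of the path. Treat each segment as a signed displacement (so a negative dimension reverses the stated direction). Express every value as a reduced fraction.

d6 = -2/3
d7 = 274/75
d8 = 45/2
d9 = -7/4
d10 = -179/12
d11 = 38
d12 = 556/75
endpoint = (2157/100, 224/75)

Apply edit: d3 := 12
  d6 = d5 - 4 = -2/3
  d7 = d5 + d2/5 = 274/75
  d8 = d1 + 1 + d3 = 45/2
  d9 = d1 - d8/2 = -7/4
  d10 = d9 - d1/3 - d4 = -179/12
  d11 = d1*4 = 38
  d12 = d11/3 - d2 - d7 = 556/75
Walk from origin (0, 0):
  seg 1: right by d11 = 38 → (38, 0)
  seg 2: left by d8 = 45/2 → (31/2, 0)
  seg 3: up by d6 = -2/3 → (31/2, -2/3)
  seg 4: left by d6 = -2/3 → (97/6, -2/3)
  seg 5: up by d7 = 274/75 → (97/6, 224/75)
  seg 6: right by d7 = 274/75 → (991/50, 224/75)
  seg 7: left by d9 = -7/4 → (2157/100, 224/75)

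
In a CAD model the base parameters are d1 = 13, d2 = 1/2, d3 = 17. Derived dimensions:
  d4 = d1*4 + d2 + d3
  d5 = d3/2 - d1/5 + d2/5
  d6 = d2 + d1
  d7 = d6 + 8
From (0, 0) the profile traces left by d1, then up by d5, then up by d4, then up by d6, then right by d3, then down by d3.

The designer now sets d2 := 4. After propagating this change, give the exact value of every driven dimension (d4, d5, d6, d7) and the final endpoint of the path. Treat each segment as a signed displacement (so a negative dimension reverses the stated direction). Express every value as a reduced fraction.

d4 = 73
d5 = 67/10
d6 = 17
d7 = 25
endpoint = (4, 797/10)

Apply edit: d2 := 4
  d4 = d1*4 + d2 + d3 = 73
  d5 = d3/2 - d1/5 + d2/5 = 67/10
  d6 = d2 + d1 = 17
  d7 = d6 + 8 = 25
Walk from origin (0, 0):
  seg 1: left by d1 = 13 → (-13, 0)
  seg 2: up by d5 = 67/10 → (-13, 67/10)
  seg 3: up by d4 = 73 → (-13, 797/10)
  seg 4: up by d6 = 17 → (-13, 967/10)
  seg 5: right by d3 = 17 → (4, 967/10)
  seg 6: down by d3 = 17 → (4, 797/10)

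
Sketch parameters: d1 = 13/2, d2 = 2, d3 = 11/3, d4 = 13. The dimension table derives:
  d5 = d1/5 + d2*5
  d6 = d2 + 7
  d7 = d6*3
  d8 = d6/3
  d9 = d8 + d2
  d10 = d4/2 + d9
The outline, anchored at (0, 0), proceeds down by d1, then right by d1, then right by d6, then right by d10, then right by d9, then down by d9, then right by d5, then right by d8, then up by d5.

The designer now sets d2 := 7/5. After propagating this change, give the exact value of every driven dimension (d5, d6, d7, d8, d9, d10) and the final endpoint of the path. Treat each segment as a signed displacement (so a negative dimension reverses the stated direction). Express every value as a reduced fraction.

Apply edit: d2 := 7/5
  d5 = d1/5 + d2*5 = 83/10
  d6 = d2 + 7 = 42/5
  d7 = d6*3 = 126/5
  d8 = d6/3 = 14/5
  d9 = d8 + d2 = 21/5
  d10 = d4/2 + d9 = 107/10
Walk from origin (0, 0):
  seg 1: down by d1 = 13/2 → (0, -13/2)
  seg 2: right by d1 = 13/2 → (13/2, -13/2)
  seg 3: right by d6 = 42/5 → (149/10, -13/2)
  seg 4: right by d10 = 107/10 → (128/5, -13/2)
  seg 5: right by d9 = 21/5 → (149/5, -13/2)
  seg 6: down by d9 = 21/5 → (149/5, -107/10)
  seg 7: right by d5 = 83/10 → (381/10, -107/10)
  seg 8: right by d8 = 14/5 → (409/10, -107/10)
  seg 9: up by d5 = 83/10 → (409/10, -12/5)

d5 = 83/10
d6 = 42/5
d7 = 126/5
d8 = 14/5
d9 = 21/5
d10 = 107/10
endpoint = (409/10, -12/5)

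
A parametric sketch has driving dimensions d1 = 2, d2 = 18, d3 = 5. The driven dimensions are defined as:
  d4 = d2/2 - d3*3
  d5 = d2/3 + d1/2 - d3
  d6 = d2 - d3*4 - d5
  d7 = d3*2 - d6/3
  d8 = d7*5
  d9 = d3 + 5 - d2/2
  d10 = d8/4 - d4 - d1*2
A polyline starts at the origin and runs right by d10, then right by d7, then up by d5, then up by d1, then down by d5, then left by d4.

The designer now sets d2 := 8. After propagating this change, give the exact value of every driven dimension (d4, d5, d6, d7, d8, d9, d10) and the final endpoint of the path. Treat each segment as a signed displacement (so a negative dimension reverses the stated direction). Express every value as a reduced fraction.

d4 = -11
d5 = -4/3
d6 = -32/3
d7 = 122/9
d8 = 610/9
d9 = 6
d10 = 431/18
endpoint = (97/2, 2)

Apply edit: d2 := 8
  d4 = d2/2 - d3*3 = -11
  d5 = d2/3 + d1/2 - d3 = -4/3
  d6 = d2 - d3*4 - d5 = -32/3
  d7 = d3*2 - d6/3 = 122/9
  d8 = d7*5 = 610/9
  d9 = d3 + 5 - d2/2 = 6
  d10 = d8/4 - d4 - d1*2 = 431/18
Walk from origin (0, 0):
  seg 1: right by d10 = 431/18 → (431/18, 0)
  seg 2: right by d7 = 122/9 → (75/2, 0)
  seg 3: up by d5 = -4/3 → (75/2, -4/3)
  seg 4: up by d1 = 2 → (75/2, 2/3)
  seg 5: down by d5 = -4/3 → (75/2, 2)
  seg 6: left by d4 = -11 → (97/2, 2)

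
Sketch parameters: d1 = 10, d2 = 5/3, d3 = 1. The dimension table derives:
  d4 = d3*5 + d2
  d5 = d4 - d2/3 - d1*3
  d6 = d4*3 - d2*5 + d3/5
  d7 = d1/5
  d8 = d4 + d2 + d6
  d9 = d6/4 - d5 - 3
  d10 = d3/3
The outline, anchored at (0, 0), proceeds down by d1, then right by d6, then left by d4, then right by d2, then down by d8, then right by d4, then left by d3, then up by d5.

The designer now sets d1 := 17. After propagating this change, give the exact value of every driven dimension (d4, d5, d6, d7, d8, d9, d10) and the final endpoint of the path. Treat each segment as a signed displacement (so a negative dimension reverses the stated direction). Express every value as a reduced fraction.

d4 = 20/3
d5 = -404/9
d6 = 178/15
d7 = 17/5
d8 = 101/5
d9 = 4037/90
d10 = 1/3
endpoint = (188/15, -3694/45)

Apply edit: d1 := 17
  d4 = d3*5 + d2 = 20/3
  d5 = d4 - d2/3 - d1*3 = -404/9
  d6 = d4*3 - d2*5 + d3/5 = 178/15
  d7 = d1/5 = 17/5
  d8 = d4 + d2 + d6 = 101/5
  d9 = d6/4 - d5 - 3 = 4037/90
  d10 = d3/3 = 1/3
Walk from origin (0, 0):
  seg 1: down by d1 = 17 → (0, -17)
  seg 2: right by d6 = 178/15 → (178/15, -17)
  seg 3: left by d4 = 20/3 → (26/5, -17)
  seg 4: right by d2 = 5/3 → (103/15, -17)
  seg 5: down by d8 = 101/5 → (103/15, -186/5)
  seg 6: right by d4 = 20/3 → (203/15, -186/5)
  seg 7: left by d3 = 1 → (188/15, -186/5)
  seg 8: up by d5 = -404/9 → (188/15, -3694/45)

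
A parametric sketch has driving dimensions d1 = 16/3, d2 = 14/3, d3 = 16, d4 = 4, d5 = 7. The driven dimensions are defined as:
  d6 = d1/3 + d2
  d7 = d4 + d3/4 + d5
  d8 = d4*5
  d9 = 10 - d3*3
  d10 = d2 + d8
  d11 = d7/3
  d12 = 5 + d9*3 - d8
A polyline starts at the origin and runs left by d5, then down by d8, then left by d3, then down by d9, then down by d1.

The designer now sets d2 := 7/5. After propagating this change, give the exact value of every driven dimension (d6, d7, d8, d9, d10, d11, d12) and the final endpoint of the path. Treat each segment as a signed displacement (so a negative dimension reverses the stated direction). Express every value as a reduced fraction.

Apply edit: d2 := 7/5
  d6 = d1/3 + d2 = 143/45
  d7 = d4 + d3/4 + d5 = 15
  d8 = d4*5 = 20
  d9 = 10 - d3*3 = -38
  d10 = d2 + d8 = 107/5
  d11 = d7/3 = 5
  d12 = 5 + d9*3 - d8 = -129
Walk from origin (0, 0):
  seg 1: left by d5 = 7 → (-7, 0)
  seg 2: down by d8 = 20 → (-7, -20)
  seg 3: left by d3 = 16 → (-23, -20)
  seg 4: down by d9 = -38 → (-23, 18)
  seg 5: down by d1 = 16/3 → (-23, 38/3)

d6 = 143/45
d7 = 15
d8 = 20
d9 = -38
d10 = 107/5
d11 = 5
d12 = -129
endpoint = (-23, 38/3)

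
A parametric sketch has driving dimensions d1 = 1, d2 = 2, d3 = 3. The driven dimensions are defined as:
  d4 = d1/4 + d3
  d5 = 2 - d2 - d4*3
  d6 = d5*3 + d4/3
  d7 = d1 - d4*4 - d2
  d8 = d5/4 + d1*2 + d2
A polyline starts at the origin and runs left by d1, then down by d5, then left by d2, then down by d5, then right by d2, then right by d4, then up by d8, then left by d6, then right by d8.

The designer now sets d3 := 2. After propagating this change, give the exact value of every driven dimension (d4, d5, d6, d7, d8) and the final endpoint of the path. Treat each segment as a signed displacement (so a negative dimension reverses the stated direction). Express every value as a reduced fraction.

Apply edit: d3 := 2
  d4 = d1/4 + d3 = 9/4
  d5 = 2 - d2 - d4*3 = -27/4
  d6 = d5*3 + d4/3 = -39/2
  d7 = d1 - d4*4 - d2 = -10
  d8 = d5/4 + d1*2 + d2 = 37/16
Walk from origin (0, 0):
  seg 1: left by d1 = 1 → (-1, 0)
  seg 2: down by d5 = -27/4 → (-1, 27/4)
  seg 3: left by d2 = 2 → (-3, 27/4)
  seg 4: down by d5 = -27/4 → (-3, 27/2)
  seg 5: right by d2 = 2 → (-1, 27/2)
  seg 6: right by d4 = 9/4 → (5/4, 27/2)
  seg 7: up by d8 = 37/16 → (5/4, 253/16)
  seg 8: left by d6 = -39/2 → (83/4, 253/16)
  seg 9: right by d8 = 37/16 → (369/16, 253/16)

d4 = 9/4
d5 = -27/4
d6 = -39/2
d7 = -10
d8 = 37/16
endpoint = (369/16, 253/16)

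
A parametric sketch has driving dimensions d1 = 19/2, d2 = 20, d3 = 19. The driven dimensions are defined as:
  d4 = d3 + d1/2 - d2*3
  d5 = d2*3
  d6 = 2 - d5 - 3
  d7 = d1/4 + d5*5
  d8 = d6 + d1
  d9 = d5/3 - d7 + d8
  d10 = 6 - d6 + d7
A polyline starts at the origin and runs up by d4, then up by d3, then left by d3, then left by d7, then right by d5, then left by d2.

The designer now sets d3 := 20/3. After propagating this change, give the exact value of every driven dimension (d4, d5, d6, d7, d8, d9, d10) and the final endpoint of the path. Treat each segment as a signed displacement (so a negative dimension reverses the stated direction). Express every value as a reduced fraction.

Apply edit: d3 := 20/3
  d4 = d3 + d1/2 - d2*3 = -583/12
  d5 = d2*3 = 60
  d6 = 2 - d5 - 3 = -61
  d7 = d1/4 + d5*5 = 2419/8
  d8 = d6 + d1 = -103/2
  d9 = d5/3 - d7 + d8 = -2671/8
  d10 = 6 - d6 + d7 = 2955/8
Walk from origin (0, 0):
  seg 1: up by d4 = -583/12 → (0, -583/12)
  seg 2: up by d3 = 20/3 → (0, -503/12)
  seg 3: left by d3 = 20/3 → (-20/3, -503/12)
  seg 4: left by d7 = 2419/8 → (-7417/24, -503/12)
  seg 5: right by d5 = 60 → (-5977/24, -503/12)
  seg 6: left by d2 = 20 → (-6457/24, -503/12)

d4 = -583/12
d5 = 60
d6 = -61
d7 = 2419/8
d8 = -103/2
d9 = -2671/8
d10 = 2955/8
endpoint = (-6457/24, -503/12)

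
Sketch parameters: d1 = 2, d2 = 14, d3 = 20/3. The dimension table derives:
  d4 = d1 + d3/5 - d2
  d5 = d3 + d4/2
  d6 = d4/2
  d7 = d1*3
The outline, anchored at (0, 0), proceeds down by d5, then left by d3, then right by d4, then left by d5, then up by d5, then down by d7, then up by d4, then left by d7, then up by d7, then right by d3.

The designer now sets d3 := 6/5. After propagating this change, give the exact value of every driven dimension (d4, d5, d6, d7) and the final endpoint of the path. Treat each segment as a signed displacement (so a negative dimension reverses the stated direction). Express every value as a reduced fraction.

d4 = -294/25
d5 = -117/25
d6 = -147/25
d7 = 6
endpoint = (-327/25, -294/25)

Apply edit: d3 := 6/5
  d4 = d1 + d3/5 - d2 = -294/25
  d5 = d3 + d4/2 = -117/25
  d6 = d4/2 = -147/25
  d7 = d1*3 = 6
Walk from origin (0, 0):
  seg 1: down by d5 = -117/25 → (0, 117/25)
  seg 2: left by d3 = 6/5 → (-6/5, 117/25)
  seg 3: right by d4 = -294/25 → (-324/25, 117/25)
  seg 4: left by d5 = -117/25 → (-207/25, 117/25)
  seg 5: up by d5 = -117/25 → (-207/25, 0)
  seg 6: down by d7 = 6 → (-207/25, -6)
  seg 7: up by d4 = -294/25 → (-207/25, -444/25)
  seg 8: left by d7 = 6 → (-357/25, -444/25)
  seg 9: up by d7 = 6 → (-357/25, -294/25)
  seg 10: right by d3 = 6/5 → (-327/25, -294/25)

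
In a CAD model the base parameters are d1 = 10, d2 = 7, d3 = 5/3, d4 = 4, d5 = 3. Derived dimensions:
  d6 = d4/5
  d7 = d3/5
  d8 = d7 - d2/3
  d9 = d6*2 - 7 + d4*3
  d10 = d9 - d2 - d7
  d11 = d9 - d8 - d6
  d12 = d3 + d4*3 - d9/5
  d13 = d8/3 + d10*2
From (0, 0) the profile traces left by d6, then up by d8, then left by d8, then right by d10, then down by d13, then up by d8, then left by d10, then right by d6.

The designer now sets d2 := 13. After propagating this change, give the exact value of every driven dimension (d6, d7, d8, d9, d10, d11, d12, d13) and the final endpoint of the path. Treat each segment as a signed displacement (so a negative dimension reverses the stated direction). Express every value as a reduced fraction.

Apply edit: d2 := 13
  d6 = d4/5 = 4/5
  d7 = d3/5 = 1/3
  d8 = d7 - d2/3 = -4
  d9 = d6*2 - 7 + d4*3 = 33/5
  d10 = d9 - d2 - d7 = -101/15
  d11 = d9 - d8 - d6 = 49/5
  d12 = d3 + d4*3 - d9/5 = 926/75
  d13 = d8/3 + d10*2 = -74/5
Walk from origin (0, 0):
  seg 1: left by d6 = 4/5 → (-4/5, 0)
  seg 2: up by d8 = -4 → (-4/5, -4)
  seg 3: left by d8 = -4 → (16/5, -4)
  seg 4: right by d10 = -101/15 → (-53/15, -4)
  seg 5: down by d13 = -74/5 → (-53/15, 54/5)
  seg 6: up by d8 = -4 → (-53/15, 34/5)
  seg 7: left by d10 = -101/15 → (16/5, 34/5)
  seg 8: right by d6 = 4/5 → (4, 34/5)

d6 = 4/5
d7 = 1/3
d8 = -4
d9 = 33/5
d10 = -101/15
d11 = 49/5
d12 = 926/75
d13 = -74/5
endpoint = (4, 34/5)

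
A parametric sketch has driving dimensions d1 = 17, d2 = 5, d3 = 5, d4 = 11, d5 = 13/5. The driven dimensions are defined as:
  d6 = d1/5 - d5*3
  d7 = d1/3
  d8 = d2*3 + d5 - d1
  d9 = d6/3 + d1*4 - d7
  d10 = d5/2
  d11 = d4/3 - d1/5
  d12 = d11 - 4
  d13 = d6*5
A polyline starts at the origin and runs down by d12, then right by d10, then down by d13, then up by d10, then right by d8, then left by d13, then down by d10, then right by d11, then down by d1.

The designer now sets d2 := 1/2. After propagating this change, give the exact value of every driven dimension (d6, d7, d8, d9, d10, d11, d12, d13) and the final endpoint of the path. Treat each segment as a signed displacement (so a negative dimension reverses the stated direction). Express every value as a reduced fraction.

d6 = -22/5
d7 = 17/3
d8 = -129/10
d9 = 913/15
d10 = 13/10
d11 = 4/15
d12 = -56/15
d13 = -22
endpoint = (32/3, 131/15)

Apply edit: d2 := 1/2
  d6 = d1/5 - d5*3 = -22/5
  d7 = d1/3 = 17/3
  d8 = d2*3 + d5 - d1 = -129/10
  d9 = d6/3 + d1*4 - d7 = 913/15
  d10 = d5/2 = 13/10
  d11 = d4/3 - d1/5 = 4/15
  d12 = d11 - 4 = -56/15
  d13 = d6*5 = -22
Walk from origin (0, 0):
  seg 1: down by d12 = -56/15 → (0, 56/15)
  seg 2: right by d10 = 13/10 → (13/10, 56/15)
  seg 3: down by d13 = -22 → (13/10, 386/15)
  seg 4: up by d10 = 13/10 → (13/10, 811/30)
  seg 5: right by d8 = -129/10 → (-58/5, 811/30)
  seg 6: left by d13 = -22 → (52/5, 811/30)
  seg 7: down by d10 = 13/10 → (52/5, 386/15)
  seg 8: right by d11 = 4/15 → (32/3, 386/15)
  seg 9: down by d1 = 17 → (32/3, 131/15)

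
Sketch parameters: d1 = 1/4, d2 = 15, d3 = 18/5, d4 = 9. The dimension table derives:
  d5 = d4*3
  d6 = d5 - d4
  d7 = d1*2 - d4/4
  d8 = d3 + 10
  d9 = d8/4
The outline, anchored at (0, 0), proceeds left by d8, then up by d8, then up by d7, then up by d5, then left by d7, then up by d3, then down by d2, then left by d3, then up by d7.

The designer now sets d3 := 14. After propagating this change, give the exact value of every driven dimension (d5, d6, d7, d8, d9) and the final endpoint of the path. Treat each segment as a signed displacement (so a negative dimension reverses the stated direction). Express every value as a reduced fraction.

Apply edit: d3 := 14
  d5 = d4*3 = 27
  d6 = d5 - d4 = 18
  d7 = d1*2 - d4/4 = -7/4
  d8 = d3 + 10 = 24
  d9 = d8/4 = 6
Walk from origin (0, 0):
  seg 1: left by d8 = 24 → (-24, 0)
  seg 2: up by d8 = 24 → (-24, 24)
  seg 3: up by d7 = -7/4 → (-24, 89/4)
  seg 4: up by d5 = 27 → (-24, 197/4)
  seg 5: left by d7 = -7/4 → (-89/4, 197/4)
  seg 6: up by d3 = 14 → (-89/4, 253/4)
  seg 7: down by d2 = 15 → (-89/4, 193/4)
  seg 8: left by d3 = 14 → (-145/4, 193/4)
  seg 9: up by d7 = -7/4 → (-145/4, 93/2)

d5 = 27
d6 = 18
d7 = -7/4
d8 = 24
d9 = 6
endpoint = (-145/4, 93/2)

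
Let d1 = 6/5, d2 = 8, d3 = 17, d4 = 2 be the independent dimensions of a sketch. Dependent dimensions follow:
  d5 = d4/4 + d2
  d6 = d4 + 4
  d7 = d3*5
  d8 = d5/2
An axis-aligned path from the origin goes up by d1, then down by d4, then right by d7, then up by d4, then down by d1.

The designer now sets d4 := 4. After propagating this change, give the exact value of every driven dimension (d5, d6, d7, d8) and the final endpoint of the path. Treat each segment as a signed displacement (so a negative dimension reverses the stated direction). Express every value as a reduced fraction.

Apply edit: d4 := 4
  d5 = d4/4 + d2 = 9
  d6 = d4 + 4 = 8
  d7 = d3*5 = 85
  d8 = d5/2 = 9/2
Walk from origin (0, 0):
  seg 1: up by d1 = 6/5 → (0, 6/5)
  seg 2: down by d4 = 4 → (0, -14/5)
  seg 3: right by d7 = 85 → (85, -14/5)
  seg 4: up by d4 = 4 → (85, 6/5)
  seg 5: down by d1 = 6/5 → (85, 0)

d5 = 9
d6 = 8
d7 = 85
d8 = 9/2
endpoint = (85, 0)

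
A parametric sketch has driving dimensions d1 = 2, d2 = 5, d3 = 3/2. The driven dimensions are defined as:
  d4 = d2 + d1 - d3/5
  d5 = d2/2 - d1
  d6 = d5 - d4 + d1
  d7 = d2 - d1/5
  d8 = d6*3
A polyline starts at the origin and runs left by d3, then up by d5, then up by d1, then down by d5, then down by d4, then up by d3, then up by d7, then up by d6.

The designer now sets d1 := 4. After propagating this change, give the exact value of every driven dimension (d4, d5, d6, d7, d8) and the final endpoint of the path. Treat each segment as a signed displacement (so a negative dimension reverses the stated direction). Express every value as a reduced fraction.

Apply edit: d1 := 4
  d4 = d2 + d1 - d3/5 = 87/10
  d5 = d2/2 - d1 = -3/2
  d6 = d5 - d4 + d1 = -31/5
  d7 = d2 - d1/5 = 21/5
  d8 = d6*3 = -93/5
Walk from origin (0, 0):
  seg 1: left by d3 = 3/2 → (-3/2, 0)
  seg 2: up by d5 = -3/2 → (-3/2, -3/2)
  seg 3: up by d1 = 4 → (-3/2, 5/2)
  seg 4: down by d5 = -3/2 → (-3/2, 4)
  seg 5: down by d4 = 87/10 → (-3/2, -47/10)
  seg 6: up by d3 = 3/2 → (-3/2, -16/5)
  seg 7: up by d7 = 21/5 → (-3/2, 1)
  seg 8: up by d6 = -31/5 → (-3/2, -26/5)

d4 = 87/10
d5 = -3/2
d6 = -31/5
d7 = 21/5
d8 = -93/5
endpoint = (-3/2, -26/5)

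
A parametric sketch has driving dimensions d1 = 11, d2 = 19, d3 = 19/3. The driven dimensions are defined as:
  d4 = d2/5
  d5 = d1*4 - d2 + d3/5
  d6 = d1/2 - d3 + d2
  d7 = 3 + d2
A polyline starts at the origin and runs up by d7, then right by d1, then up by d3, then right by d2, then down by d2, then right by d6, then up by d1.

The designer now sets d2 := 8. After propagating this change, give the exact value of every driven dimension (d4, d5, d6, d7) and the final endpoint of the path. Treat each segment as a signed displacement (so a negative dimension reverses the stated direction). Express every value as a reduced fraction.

Apply edit: d2 := 8
  d4 = d2/5 = 8/5
  d5 = d1*4 - d2 + d3/5 = 559/15
  d6 = d1/2 - d3 + d2 = 43/6
  d7 = 3 + d2 = 11
Walk from origin (0, 0):
  seg 1: up by d7 = 11 → (0, 11)
  seg 2: right by d1 = 11 → (11, 11)
  seg 3: up by d3 = 19/3 → (11, 52/3)
  seg 4: right by d2 = 8 → (19, 52/3)
  seg 5: down by d2 = 8 → (19, 28/3)
  seg 6: right by d6 = 43/6 → (157/6, 28/3)
  seg 7: up by d1 = 11 → (157/6, 61/3)

d4 = 8/5
d5 = 559/15
d6 = 43/6
d7 = 11
endpoint = (157/6, 61/3)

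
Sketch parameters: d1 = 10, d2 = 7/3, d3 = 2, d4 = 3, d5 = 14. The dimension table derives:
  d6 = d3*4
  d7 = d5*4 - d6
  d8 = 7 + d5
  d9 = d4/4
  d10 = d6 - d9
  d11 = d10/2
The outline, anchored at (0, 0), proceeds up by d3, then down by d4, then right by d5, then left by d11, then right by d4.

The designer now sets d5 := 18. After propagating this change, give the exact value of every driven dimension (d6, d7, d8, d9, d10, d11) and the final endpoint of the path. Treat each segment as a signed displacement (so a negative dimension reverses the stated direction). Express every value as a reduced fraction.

d6 = 8
d7 = 64
d8 = 25
d9 = 3/4
d10 = 29/4
d11 = 29/8
endpoint = (139/8, -1)

Apply edit: d5 := 18
  d6 = d3*4 = 8
  d7 = d5*4 - d6 = 64
  d8 = 7 + d5 = 25
  d9 = d4/4 = 3/4
  d10 = d6 - d9 = 29/4
  d11 = d10/2 = 29/8
Walk from origin (0, 0):
  seg 1: up by d3 = 2 → (0, 2)
  seg 2: down by d4 = 3 → (0, -1)
  seg 3: right by d5 = 18 → (18, -1)
  seg 4: left by d11 = 29/8 → (115/8, -1)
  seg 5: right by d4 = 3 → (139/8, -1)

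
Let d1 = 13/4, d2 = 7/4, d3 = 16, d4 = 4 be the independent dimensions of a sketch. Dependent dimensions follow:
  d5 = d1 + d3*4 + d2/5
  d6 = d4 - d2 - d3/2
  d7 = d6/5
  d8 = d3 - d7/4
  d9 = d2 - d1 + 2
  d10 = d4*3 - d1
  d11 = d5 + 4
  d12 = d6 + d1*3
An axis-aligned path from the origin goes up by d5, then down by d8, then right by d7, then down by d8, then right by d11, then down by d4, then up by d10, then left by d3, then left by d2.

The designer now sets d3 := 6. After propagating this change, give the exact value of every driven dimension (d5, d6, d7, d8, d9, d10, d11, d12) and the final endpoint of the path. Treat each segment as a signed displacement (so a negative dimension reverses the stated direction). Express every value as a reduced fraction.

Apply edit: d3 := 6
  d5 = d1 + d3*4 + d2/5 = 138/5
  d6 = d4 - d2 - d3/2 = -3/4
  d7 = d6/5 = -3/20
  d8 = d3 - d7/4 = 483/80
  d9 = d2 - d1 + 2 = 1/2
  d10 = d4*3 - d1 = 35/4
  d11 = d5 + 4 = 158/5
  d12 = d6 + d1*3 = 9
Walk from origin (0, 0):
  seg 1: up by d5 = 138/5 → (0, 138/5)
  seg 2: down by d8 = 483/80 → (0, 345/16)
  seg 3: right by d7 = -3/20 → (-3/20, 345/16)
  seg 4: down by d8 = 483/80 → (-3/20, 621/40)
  seg 5: right by d11 = 158/5 → (629/20, 621/40)
  seg 6: down by d4 = 4 → (629/20, 461/40)
  seg 7: up by d10 = 35/4 → (629/20, 811/40)
  seg 8: left by d3 = 6 → (509/20, 811/40)
  seg 9: left by d2 = 7/4 → (237/10, 811/40)

d5 = 138/5
d6 = -3/4
d7 = -3/20
d8 = 483/80
d9 = 1/2
d10 = 35/4
d11 = 158/5
d12 = 9
endpoint = (237/10, 811/40)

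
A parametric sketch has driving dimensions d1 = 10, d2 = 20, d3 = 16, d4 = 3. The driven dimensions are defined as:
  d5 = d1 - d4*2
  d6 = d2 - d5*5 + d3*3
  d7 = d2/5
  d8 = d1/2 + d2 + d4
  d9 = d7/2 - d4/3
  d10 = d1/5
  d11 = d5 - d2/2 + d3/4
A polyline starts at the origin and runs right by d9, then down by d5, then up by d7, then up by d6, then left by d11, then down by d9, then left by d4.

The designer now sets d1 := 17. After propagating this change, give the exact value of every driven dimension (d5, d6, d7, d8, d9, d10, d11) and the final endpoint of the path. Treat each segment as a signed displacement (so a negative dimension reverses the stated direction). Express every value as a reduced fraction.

Apply edit: d1 := 17
  d5 = d1 - d4*2 = 11
  d6 = d2 - d5*5 + d3*3 = 13
  d7 = d2/5 = 4
  d8 = d1/2 + d2 + d4 = 63/2
  d9 = d7/2 - d4/3 = 1
  d10 = d1/5 = 17/5
  d11 = d5 - d2/2 + d3/4 = 5
Walk from origin (0, 0):
  seg 1: right by d9 = 1 → (1, 0)
  seg 2: down by d5 = 11 → (1, -11)
  seg 3: up by d7 = 4 → (1, -7)
  seg 4: up by d6 = 13 → (1, 6)
  seg 5: left by d11 = 5 → (-4, 6)
  seg 6: down by d9 = 1 → (-4, 5)
  seg 7: left by d4 = 3 → (-7, 5)

d5 = 11
d6 = 13
d7 = 4
d8 = 63/2
d9 = 1
d10 = 17/5
d11 = 5
endpoint = (-7, 5)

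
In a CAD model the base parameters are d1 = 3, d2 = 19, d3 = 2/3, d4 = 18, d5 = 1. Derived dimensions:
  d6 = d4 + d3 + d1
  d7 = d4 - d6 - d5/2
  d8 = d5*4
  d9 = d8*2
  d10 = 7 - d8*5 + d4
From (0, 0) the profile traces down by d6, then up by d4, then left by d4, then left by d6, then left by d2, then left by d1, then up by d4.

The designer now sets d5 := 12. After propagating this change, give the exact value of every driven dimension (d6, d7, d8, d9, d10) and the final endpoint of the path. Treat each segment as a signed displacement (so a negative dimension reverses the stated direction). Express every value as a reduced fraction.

Apply edit: d5 := 12
  d6 = d4 + d3 + d1 = 65/3
  d7 = d4 - d6 - d5/2 = -29/3
  d8 = d5*4 = 48
  d9 = d8*2 = 96
  d10 = 7 - d8*5 + d4 = -215
Walk from origin (0, 0):
  seg 1: down by d6 = 65/3 → (0, -65/3)
  seg 2: up by d4 = 18 → (0, -11/3)
  seg 3: left by d4 = 18 → (-18, -11/3)
  seg 4: left by d6 = 65/3 → (-119/3, -11/3)
  seg 5: left by d2 = 19 → (-176/3, -11/3)
  seg 6: left by d1 = 3 → (-185/3, -11/3)
  seg 7: up by d4 = 18 → (-185/3, 43/3)

d6 = 65/3
d7 = -29/3
d8 = 48
d9 = 96
d10 = -215
endpoint = (-185/3, 43/3)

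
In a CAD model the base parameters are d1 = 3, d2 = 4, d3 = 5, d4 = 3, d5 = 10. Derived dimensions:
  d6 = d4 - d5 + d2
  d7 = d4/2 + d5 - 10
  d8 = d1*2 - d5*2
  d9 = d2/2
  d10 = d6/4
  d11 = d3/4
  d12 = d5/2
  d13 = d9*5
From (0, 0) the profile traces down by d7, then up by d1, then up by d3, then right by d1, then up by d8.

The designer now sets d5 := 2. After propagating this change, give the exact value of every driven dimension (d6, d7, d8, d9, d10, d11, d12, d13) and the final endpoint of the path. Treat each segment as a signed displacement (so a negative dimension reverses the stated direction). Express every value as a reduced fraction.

Apply edit: d5 := 2
  d6 = d4 - d5 + d2 = 5
  d7 = d4/2 + d5 - 10 = -13/2
  d8 = d1*2 - d5*2 = 2
  d9 = d2/2 = 2
  d10 = d6/4 = 5/4
  d11 = d3/4 = 5/4
  d12 = d5/2 = 1
  d13 = d9*5 = 10
Walk from origin (0, 0):
  seg 1: down by d7 = -13/2 → (0, 13/2)
  seg 2: up by d1 = 3 → (0, 19/2)
  seg 3: up by d3 = 5 → (0, 29/2)
  seg 4: right by d1 = 3 → (3, 29/2)
  seg 5: up by d8 = 2 → (3, 33/2)

d6 = 5
d7 = -13/2
d8 = 2
d9 = 2
d10 = 5/4
d11 = 5/4
d12 = 1
d13 = 10
endpoint = (3, 33/2)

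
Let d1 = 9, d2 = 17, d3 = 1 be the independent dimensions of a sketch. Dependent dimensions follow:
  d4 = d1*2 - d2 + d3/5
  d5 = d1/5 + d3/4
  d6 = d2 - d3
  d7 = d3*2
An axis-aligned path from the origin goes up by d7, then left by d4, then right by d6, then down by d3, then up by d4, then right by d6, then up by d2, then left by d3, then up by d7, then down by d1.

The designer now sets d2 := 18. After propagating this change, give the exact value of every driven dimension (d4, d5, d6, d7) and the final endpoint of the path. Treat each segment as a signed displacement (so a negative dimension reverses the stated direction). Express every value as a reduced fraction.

d4 = 1/5
d5 = 41/20
d6 = 17
d7 = 2
endpoint = (164/5, 61/5)

Apply edit: d2 := 18
  d4 = d1*2 - d2 + d3/5 = 1/5
  d5 = d1/5 + d3/4 = 41/20
  d6 = d2 - d3 = 17
  d7 = d3*2 = 2
Walk from origin (0, 0):
  seg 1: up by d7 = 2 → (0, 2)
  seg 2: left by d4 = 1/5 → (-1/5, 2)
  seg 3: right by d6 = 17 → (84/5, 2)
  seg 4: down by d3 = 1 → (84/5, 1)
  seg 5: up by d4 = 1/5 → (84/5, 6/5)
  seg 6: right by d6 = 17 → (169/5, 6/5)
  seg 7: up by d2 = 18 → (169/5, 96/5)
  seg 8: left by d3 = 1 → (164/5, 96/5)
  seg 9: up by d7 = 2 → (164/5, 106/5)
  seg 10: down by d1 = 9 → (164/5, 61/5)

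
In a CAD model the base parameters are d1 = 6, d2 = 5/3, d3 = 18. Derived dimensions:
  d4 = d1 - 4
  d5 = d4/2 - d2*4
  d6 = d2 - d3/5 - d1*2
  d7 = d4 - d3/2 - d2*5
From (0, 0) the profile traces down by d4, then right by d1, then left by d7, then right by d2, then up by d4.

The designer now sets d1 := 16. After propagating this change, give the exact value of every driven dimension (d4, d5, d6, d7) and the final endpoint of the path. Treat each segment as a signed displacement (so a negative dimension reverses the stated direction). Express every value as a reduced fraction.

Apply edit: d1 := 16
  d4 = d1 - 4 = 12
  d5 = d4/2 - d2*4 = -2/3
  d6 = d2 - d3/5 - d1*2 = -509/15
  d7 = d4 - d3/2 - d2*5 = -16/3
Walk from origin (0, 0):
  seg 1: down by d4 = 12 → (0, -12)
  seg 2: right by d1 = 16 → (16, -12)
  seg 3: left by d7 = -16/3 → (64/3, -12)
  seg 4: right by d2 = 5/3 → (23, -12)
  seg 5: up by d4 = 12 → (23, 0)

d4 = 12
d5 = -2/3
d6 = -509/15
d7 = -16/3
endpoint = (23, 0)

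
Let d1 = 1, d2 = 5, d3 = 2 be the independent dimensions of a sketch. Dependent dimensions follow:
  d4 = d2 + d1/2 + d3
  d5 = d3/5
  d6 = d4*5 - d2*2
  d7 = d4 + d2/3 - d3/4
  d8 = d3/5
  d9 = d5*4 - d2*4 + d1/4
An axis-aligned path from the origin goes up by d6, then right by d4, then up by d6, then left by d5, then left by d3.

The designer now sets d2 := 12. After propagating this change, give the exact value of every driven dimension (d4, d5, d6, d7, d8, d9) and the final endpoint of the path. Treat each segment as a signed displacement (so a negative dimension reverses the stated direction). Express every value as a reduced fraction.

d4 = 29/2
d5 = 2/5
d6 = 97/2
d7 = 18
d8 = 2/5
d9 = -923/20
endpoint = (121/10, 97)

Apply edit: d2 := 12
  d4 = d2 + d1/2 + d3 = 29/2
  d5 = d3/5 = 2/5
  d6 = d4*5 - d2*2 = 97/2
  d7 = d4 + d2/3 - d3/4 = 18
  d8 = d3/5 = 2/5
  d9 = d5*4 - d2*4 + d1/4 = -923/20
Walk from origin (0, 0):
  seg 1: up by d6 = 97/2 → (0, 97/2)
  seg 2: right by d4 = 29/2 → (29/2, 97/2)
  seg 3: up by d6 = 97/2 → (29/2, 97)
  seg 4: left by d5 = 2/5 → (141/10, 97)
  seg 5: left by d3 = 2 → (121/10, 97)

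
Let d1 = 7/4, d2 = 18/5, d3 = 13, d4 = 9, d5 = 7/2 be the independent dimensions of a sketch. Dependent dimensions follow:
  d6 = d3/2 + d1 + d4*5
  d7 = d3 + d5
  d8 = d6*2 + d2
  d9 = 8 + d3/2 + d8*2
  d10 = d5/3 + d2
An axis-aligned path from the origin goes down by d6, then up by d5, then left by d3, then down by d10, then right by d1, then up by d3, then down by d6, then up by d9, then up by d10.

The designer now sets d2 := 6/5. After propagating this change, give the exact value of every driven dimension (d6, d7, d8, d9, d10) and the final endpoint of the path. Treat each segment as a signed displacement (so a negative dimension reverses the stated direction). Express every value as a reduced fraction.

Apply edit: d2 := 6/5
  d6 = d3/2 + d1 + d4*5 = 213/4
  d7 = d3 + d5 = 33/2
  d8 = d6*2 + d2 = 1077/10
  d9 = 8 + d3/2 + d8*2 = 2299/10
  d10 = d5/3 + d2 = 71/30
Walk from origin (0, 0):
  seg 1: down by d6 = 213/4 → (0, -213/4)
  seg 2: up by d5 = 7/2 → (0, -199/4)
  seg 3: left by d3 = 13 → (-13, -199/4)
  seg 4: down by d10 = 71/30 → (-13, -3127/60)
  seg 5: right by d1 = 7/4 → (-45/4, -3127/60)
  seg 6: up by d3 = 13 → (-45/4, -2347/60)
  seg 7: down by d6 = 213/4 → (-45/4, -2771/30)
  seg 8: up by d9 = 2299/10 → (-45/4, 2063/15)
  seg 9: up by d10 = 71/30 → (-45/4, 1399/10)

d6 = 213/4
d7 = 33/2
d8 = 1077/10
d9 = 2299/10
d10 = 71/30
endpoint = (-45/4, 1399/10)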